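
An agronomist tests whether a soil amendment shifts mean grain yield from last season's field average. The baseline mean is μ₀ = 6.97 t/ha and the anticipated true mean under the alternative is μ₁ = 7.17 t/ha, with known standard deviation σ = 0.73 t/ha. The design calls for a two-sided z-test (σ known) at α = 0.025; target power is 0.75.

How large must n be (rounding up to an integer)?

Standardized effect: d = |μ₁ − μ₀| / σ = |7.17 − 6.97| / 0.73 = 0.2740
Set Φ(δ − 2.241) = 0.75; then δ − 2.241 = Φ⁻¹(0.75) = 0.674, giving δ = 2.916.
(For δ > 0 the lower-tail rejection region contributes negligibly to power, so the one-term inversion is standard.)
δ = d·√n ⇒ n = (δ/d)² = (2.916 / 0.2740)² = 113.27.
Rounding up, n = 114.

n = 114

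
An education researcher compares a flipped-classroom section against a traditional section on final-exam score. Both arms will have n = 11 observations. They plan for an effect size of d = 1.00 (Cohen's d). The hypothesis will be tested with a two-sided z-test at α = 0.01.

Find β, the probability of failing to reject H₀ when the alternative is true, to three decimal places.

β ≈ 0.591

Noncentrality parameter: δ = d·√(n/2) = 1.00 × √(11/2) = 2.3452
Two-sided α = 0.01 → critical value z_{0.005} = 2.576.
Power = Φ(δ − 2.576) + Φ(−δ − 2.576) = Φ(-0.231) + Φ(-4.921) = 0.4088 + 0.0000 = 0.4088.
Type II error: β = 1 − power = 1 − 0.4088 = 0.5912.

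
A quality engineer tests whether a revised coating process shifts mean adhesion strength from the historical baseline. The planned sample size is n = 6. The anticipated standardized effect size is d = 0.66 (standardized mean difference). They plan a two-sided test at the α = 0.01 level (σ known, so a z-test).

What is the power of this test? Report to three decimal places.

Noncentrality parameter: δ = d·√n = 0.66 × √6 = 1.6167
Critical value for a two-sided test at α = 0.01: z_{α/2} = 2.576.
Power = Φ(δ − 2.576) + Φ(−δ − 2.576) = Φ(-0.959) + Φ(-4.192) = 0.1687 + 0.0000 = 0.1688.

Power ≈ 0.169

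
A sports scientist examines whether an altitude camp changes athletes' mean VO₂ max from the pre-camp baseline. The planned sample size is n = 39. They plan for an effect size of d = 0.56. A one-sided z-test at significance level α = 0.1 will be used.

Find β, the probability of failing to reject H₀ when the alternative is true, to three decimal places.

β ≈ 0.013

Noncentrality parameter: δ = d·√n = 0.56 × √39 = 3.4972
Critical value for a one-sided test at α = 0.1: z_α = 1.282.
Power = Φ(δ − 1.282) = Φ(2.216) = 0.9866.
Type II error: β = 1 − power = 1 − 0.9866 = 0.0134.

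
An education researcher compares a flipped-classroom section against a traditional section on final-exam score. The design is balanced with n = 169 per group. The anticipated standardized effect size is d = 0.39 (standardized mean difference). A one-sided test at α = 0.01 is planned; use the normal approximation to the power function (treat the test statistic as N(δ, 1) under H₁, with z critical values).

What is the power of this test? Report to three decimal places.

Noncentrality parameter: δ = d·√(n/2) = 0.39 × √(169/2) = 3.5850
Critical value for a one-sided test at α = 0.01: z_α = 2.326.
Power = P(Z > 2.326 − δ) = Φ(1.259) = 0.8959.

Power ≈ 0.896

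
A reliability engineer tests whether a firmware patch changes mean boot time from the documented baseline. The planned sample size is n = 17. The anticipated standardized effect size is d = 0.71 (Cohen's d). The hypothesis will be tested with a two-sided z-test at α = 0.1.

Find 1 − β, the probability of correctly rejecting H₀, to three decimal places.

Power ≈ 0.900

Noncentrality parameter: δ = d·√n = 0.71 × √17 = 2.9274
Two-sided α = 0.1 → critical value z_{0.05} = 1.645.
Power = Φ(δ − 1.645) + Φ(−δ − 1.645) = Φ(1.283) + Φ(-4.572) = 0.9002 + 0.0000 = 0.9002.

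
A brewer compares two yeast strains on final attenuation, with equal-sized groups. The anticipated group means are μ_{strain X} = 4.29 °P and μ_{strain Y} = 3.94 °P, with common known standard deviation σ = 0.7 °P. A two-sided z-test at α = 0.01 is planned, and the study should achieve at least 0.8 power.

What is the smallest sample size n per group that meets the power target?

Standardized effect: d = |μ_{strain X} − μ_{strain Y}| / σ = |4.29 − 3.94| / 0.7 = 0.5000
For power 0.8 need Φ(δ − z_{0.005}) = 0.8, so δ = z_{0.005} + z_{0.20} = 2.576 + 0.842 = 3.417.
(The Φ(−δ − z_{α/2}) term is vanishingly small for δ > 0 and is dropped in the standard sample-size formula.)
δ = d·√(n/2) ⇒ n = 2(δ/d)² = 2 × (3.417 / 0.5000)² = 93.43.
Round up to the next whole unit.

n = 94 per group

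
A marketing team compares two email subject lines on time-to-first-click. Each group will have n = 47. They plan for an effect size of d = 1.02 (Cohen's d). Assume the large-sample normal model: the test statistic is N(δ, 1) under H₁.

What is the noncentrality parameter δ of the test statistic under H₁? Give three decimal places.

δ ≈ 4.945

The noncentrality parameter scales effect size by the design's sample-size factor: δ = d·√(n/2) = 1.02 × √(47/2) = 4.9446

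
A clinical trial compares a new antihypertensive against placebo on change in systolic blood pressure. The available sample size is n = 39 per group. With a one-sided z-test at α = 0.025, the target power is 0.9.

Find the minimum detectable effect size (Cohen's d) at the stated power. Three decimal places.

d ≈ 0.734

Need Φ(δ − 1.960) = 0.9, so δ = 1.960 + 1.282 = 3.242.
δ = d·√(n/2) ⇒ d = δ/√(n/2) = 3.242/√(39/2) = 0.7341.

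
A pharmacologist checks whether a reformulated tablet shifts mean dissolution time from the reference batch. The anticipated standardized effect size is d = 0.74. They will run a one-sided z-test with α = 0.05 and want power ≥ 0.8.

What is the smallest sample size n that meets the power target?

Set Φ(δ − 1.645) = 0.8; then δ − 1.645 = Φ⁻¹(0.8) = 0.842, giving δ = 2.486.
δ = d·√n ⇒ n = (δ/d)² = (2.486 / 0.74)² = 11.29.
Round up to the next whole unit.

n = 12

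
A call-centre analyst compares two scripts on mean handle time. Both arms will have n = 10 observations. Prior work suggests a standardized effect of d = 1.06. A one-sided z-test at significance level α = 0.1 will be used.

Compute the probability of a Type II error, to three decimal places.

β ≈ 0.138

Noncentrality parameter: δ = d·√(n/2) = 1.06 × √(10/2) = 2.3702
One-sided α = 0.1 → critical value z_{0.1} = 1.282.
Power = P(Z > 1.282 − δ) = Φ(1.089) = 0.8619.
Type II error: β = 1 − power = 1 − 0.8619 = 0.1381.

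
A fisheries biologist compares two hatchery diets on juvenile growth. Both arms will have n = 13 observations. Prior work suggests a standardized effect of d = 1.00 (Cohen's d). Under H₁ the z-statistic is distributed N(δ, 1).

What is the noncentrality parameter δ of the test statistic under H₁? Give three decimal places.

The noncentrality parameter scales effect size by the design's sample-size factor: δ = d·√(n/2) = 1.00 × √(13/2) = 2.5495

δ ≈ 2.550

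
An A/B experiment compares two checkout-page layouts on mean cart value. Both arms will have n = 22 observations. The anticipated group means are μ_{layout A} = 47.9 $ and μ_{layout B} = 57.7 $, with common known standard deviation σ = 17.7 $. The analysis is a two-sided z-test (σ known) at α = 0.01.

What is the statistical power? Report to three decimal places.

Power ≈ 0.230

Standardized effect: d = |μ_{layout A} − μ_{layout B}| / σ = |47.9 − 57.7| / 17.7 = 0.5537
Noncentrality parameter: δ = d·√(n/2) = 0.5537 × √(22/2) = 1.8363
Critical value for a two-sided test at α = 0.01: z_{α/2} = 2.576.
Power = Φ(δ − 2.576) + Φ(−δ − 2.576) = Φ(-0.740) + Φ(-4.412) = 0.2298 + 0.0000 = 0.2298.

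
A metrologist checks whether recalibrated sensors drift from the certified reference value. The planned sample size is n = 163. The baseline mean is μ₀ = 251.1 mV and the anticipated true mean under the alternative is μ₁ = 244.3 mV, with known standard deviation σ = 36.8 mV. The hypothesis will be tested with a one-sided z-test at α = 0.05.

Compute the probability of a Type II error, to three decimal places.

Standardized effect: d = |μ₁ − μ₀| / σ = |244.3 − 251.1| / 36.8 = 0.1848
Noncentrality parameter: λ = d·√n = 0.1848 × √163 = 2.3591
Critical value for a one-sided test at α = 0.05: z_α = 1.645.
Power = Φ(λ − 1.645) = Φ(0.714) = 0.7625.
Type II error: β = 1 − power = 1 − 0.7625 = 0.2375.

β ≈ 0.238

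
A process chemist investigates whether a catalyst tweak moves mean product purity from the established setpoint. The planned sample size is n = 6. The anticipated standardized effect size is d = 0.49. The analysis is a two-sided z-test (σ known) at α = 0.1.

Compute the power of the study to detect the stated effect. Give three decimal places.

Noncentrality parameter: δ = d·√n = 0.49 × √6 = 1.2002
Critical value for a two-sided test at α = 0.1: z_{α/2} = 1.645.
Power = Φ(δ − 1.645) + Φ(−δ − 1.645) = Φ(-0.445) + Φ(-2.845) = 0.3283 + 0.0022 = 0.3305.

Power ≈ 0.331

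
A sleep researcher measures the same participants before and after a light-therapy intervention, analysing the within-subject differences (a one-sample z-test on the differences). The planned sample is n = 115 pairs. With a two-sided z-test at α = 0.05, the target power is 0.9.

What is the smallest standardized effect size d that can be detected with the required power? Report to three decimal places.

Required noncentrality: δ = z_{0.025} + z_{0.10} = 1.960 + 1.282 = 3.242.
(Lower-tail contribution to power is negligible for δ > 0.)
δ = d·√n ⇒ d = δ/√n = 3.242/√115 = 0.3023.

d ≈ 0.302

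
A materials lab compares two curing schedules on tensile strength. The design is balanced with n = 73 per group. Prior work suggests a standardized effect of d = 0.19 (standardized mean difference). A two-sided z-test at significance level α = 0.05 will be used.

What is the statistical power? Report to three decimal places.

Noncentrality parameter: δ = d·√(n/2) = 0.19 × √(73/2) = 1.1479
Two-sided α = 0.05 → critical value z_{0.025} = 1.960.
Power = Φ(δ − 1.960) + Φ(−δ − 1.960) = Φ(-0.812) + Φ(-3.108) = 0.2084 + 0.0009 = 0.2093.

Power ≈ 0.209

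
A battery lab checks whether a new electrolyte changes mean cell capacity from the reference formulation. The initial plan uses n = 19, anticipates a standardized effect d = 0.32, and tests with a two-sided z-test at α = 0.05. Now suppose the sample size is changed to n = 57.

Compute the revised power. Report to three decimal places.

With n = 57: δ = d·√n = 0.32 × √57 = 2.4159. Critical value z_{0.025} = 1.960.
Revised power = Φ(δ − 1.960) + Φ(−δ − 1.960) = Φ(0.456) + Φ(-4.376) = 0.6758 + 0.0000 = 0.6758.

Power ≈ 0.676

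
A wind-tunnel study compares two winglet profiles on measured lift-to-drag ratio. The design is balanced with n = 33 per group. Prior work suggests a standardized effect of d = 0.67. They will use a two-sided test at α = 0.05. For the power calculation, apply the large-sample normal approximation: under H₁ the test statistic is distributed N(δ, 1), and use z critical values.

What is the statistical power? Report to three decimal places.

Noncentrality parameter: δ = d·√(n/2) = 0.67 × √(33/2) = 2.7216
Critical value for a two-sided test at α = 0.05: z_{α/2} = 1.960.
Power = Φ(δ − 1.960) + Φ(−δ − 1.960) = Φ(0.762) + Φ(-4.682) = 0.7768 + 0.0000 = 0.7768.

Power ≈ 0.777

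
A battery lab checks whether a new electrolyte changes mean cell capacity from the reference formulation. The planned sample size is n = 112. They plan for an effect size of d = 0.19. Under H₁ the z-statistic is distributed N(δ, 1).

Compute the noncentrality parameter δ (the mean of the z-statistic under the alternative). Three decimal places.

δ ≈ 2.011

δ = d·√n = 0.19 × √112 = 2.0108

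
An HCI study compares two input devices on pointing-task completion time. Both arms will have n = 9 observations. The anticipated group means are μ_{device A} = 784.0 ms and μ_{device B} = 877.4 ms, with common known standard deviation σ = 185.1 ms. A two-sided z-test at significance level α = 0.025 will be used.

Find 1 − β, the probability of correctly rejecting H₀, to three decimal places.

Standardized effect: d = |μ_{device A} − μ_{device B}| / σ = |784.0 − 877.4| / 185.1 = 0.5046
Noncentrality parameter: δ = d·√(n/2) = 0.5046 × √(9/2) = 1.0704
Two-sided α = 0.025 → critical value z_{0.0125} = 2.241.
Power = Φ(δ − 2.241) + Φ(−δ − 2.241) = Φ(-1.171) + Φ(-3.312) = 0.1208 + 0.0005 = 0.1213.

Power ≈ 0.121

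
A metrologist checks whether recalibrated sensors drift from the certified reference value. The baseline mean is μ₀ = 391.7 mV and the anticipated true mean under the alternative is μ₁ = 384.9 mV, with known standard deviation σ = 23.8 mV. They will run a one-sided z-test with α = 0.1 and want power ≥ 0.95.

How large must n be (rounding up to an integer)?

Standardized effect: d = |μ₁ − μ₀| / σ = |384.9 − 391.7| / 23.8 = 0.2857
Set Φ(δ − 1.282) = 0.95; then δ − 1.282 = Φ⁻¹(0.95) = 1.645, giving δ = 2.926.
δ = d·√n ⇒ n = (δ/d)² = (2.926 / 0.2857)² = 104.91.
Rounding up, n = 105.

n = 105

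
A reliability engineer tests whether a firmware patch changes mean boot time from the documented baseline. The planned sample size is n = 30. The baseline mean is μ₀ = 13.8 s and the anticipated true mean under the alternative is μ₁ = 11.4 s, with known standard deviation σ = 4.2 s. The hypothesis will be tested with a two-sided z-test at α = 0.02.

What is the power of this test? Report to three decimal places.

Power ≈ 0.789

Standardized effect: d = |μ₁ − μ₀| / σ = |11.4 − 13.8| / 4.2 = 0.5714
Noncentrality parameter: δ = d·√n = 0.5714 × √30 = 3.1298
Two-sided α = 0.02 → critical value z_{0.01} = 2.326.
Power = Φ(δ − 2.326) + Φ(−δ − 2.326) = Φ(0.803) + Φ(-5.456) = 0.7892 + 0.0000 = 0.7892.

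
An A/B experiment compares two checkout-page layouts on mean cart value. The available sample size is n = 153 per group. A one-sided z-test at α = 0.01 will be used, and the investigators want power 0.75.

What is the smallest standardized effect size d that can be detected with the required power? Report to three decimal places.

Required noncentrality: δ = z_{0.01} + z_{0.25} = 2.326 + 0.674 = 3.001.
δ = d·√(n/2) ⇒ d = δ/√(n/2) = 3.001/√(153/2) = 0.3431.

d ≈ 0.343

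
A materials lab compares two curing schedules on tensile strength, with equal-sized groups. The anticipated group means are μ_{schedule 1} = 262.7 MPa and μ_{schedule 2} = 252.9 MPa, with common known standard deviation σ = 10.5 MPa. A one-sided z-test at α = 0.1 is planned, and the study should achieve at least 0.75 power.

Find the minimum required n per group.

n = 9 per group

Standardized effect: d = |μ_{schedule 1} − μ_{schedule 2}| / σ = |262.7 − 252.9| / 10.5 = 0.9333
For power 0.75 need Φ(δ − z_{0.1}) = 0.75, so δ = z_{0.1} + z_{0.25} = 1.282 + 0.674 = 1.956.
δ = d·√(n/2) ⇒ n = 2(δ/d)² = 2 × (1.956 / 0.9333)² = 8.78.
Round up to the next whole unit.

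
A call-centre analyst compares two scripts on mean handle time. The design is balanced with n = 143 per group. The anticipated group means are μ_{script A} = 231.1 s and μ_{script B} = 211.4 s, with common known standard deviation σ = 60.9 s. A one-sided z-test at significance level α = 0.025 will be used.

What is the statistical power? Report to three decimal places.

Power ≈ 0.781

Standardized effect: d = |μ_{script A} − μ_{script B}| / σ = |231.1 − 211.4| / 60.9 = 0.3235
Noncentrality parameter: λ = d·√(n/2) = 0.3235 × √(143/2) = 2.7353
One-sided α = 0.025 → critical value z_{0.025} = 1.960.
Power = Φ(λ − 1.960) = Φ(0.775) = 0.7809.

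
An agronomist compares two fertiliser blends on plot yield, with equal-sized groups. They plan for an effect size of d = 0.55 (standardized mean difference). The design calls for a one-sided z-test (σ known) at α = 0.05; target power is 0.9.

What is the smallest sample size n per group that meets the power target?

Set Φ(δ − 1.645) = 0.9; then δ − 1.645 = Φ⁻¹(0.9) = 1.282, giving δ = 2.926.
δ = d·√(n/2) ⇒ n = 2(δ/d)² = 2 × (2.926 / 0.55)² = 56.62.
Round up to the next whole unit.

n = 57 per group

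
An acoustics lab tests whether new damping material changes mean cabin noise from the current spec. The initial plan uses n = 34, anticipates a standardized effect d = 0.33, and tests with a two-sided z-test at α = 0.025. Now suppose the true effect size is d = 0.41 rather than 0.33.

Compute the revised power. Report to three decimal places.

With d = 0.41: δ = d·√n = 0.41 × √34 = 2.3907. Critical value z_{0.0125} = 2.241.
Revised power = Φ(δ − 2.241) + Φ(−δ − 2.241) = Φ(0.149) + Φ(-4.632) = 0.5593 + 0.0000 = 0.5593.

Power ≈ 0.559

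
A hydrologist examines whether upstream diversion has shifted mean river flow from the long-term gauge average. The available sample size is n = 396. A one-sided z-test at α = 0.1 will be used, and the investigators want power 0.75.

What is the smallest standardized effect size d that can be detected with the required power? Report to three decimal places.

d ≈ 0.098

Need Φ(δ − 1.282) = 0.75, so δ = 1.282 + 0.674 = 1.956.
δ = d·√n ⇒ d = δ/√n = 1.956/√396 = 0.0983.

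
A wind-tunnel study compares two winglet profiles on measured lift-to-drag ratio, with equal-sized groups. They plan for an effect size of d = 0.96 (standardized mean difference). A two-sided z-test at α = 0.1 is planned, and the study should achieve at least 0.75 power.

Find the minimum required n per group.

n = 12 per group

For power 0.75 need Φ(δ − z_{0.05}) = 0.75, so δ = z_{0.05} + z_{0.25} = 1.645 + 0.674 = 2.319.
(For δ > 0 the lower-tail rejection region contributes negligibly to power, so the one-term inversion is standard.)
δ = d·√(n/2) ⇒ n = 2(δ/d)² = 2 × (2.319 / 0.96)² = 11.67.
Rounding up, n = 12 per group.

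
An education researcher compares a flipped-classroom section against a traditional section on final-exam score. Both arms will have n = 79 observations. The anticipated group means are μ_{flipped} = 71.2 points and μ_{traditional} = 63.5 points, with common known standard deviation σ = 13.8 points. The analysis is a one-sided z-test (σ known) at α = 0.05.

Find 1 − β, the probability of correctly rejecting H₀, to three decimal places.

Power ≈ 0.969

Standardized effect: d = |μ_{flipped} − μ_{traditional}| / σ = |71.2 − 63.5| / 13.8 = 0.5580
Noncentrality parameter: δ = d·√(n/2) = 0.5580 × √(79/2) = 3.5068
Critical value for a one-sided test at α = 0.05: z_α = 1.645.
Power = Φ(δ − 1.645) = Φ(1.862) = 0.9687.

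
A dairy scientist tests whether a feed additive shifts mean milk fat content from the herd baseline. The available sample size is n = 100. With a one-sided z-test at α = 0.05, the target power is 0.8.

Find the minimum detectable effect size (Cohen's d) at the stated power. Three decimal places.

d ≈ 0.249

Need Φ(δ − 1.645) = 0.8, so δ = 1.645 + 0.842 = 2.486.
δ = d·√n ⇒ d = δ/√n = 2.486/√100 = 0.2486.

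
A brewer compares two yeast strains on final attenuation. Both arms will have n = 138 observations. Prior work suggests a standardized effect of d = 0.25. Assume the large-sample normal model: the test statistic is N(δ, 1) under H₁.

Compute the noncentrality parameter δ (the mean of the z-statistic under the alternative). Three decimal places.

δ ≈ 2.077

The noncentrality parameter scales effect size by the design's sample-size factor: δ = d·√(n/2) = 0.25 × √(138/2) = 2.0767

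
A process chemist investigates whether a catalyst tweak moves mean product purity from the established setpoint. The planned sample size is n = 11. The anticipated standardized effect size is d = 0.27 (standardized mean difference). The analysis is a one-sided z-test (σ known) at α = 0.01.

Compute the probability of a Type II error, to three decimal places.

β ≈ 0.924

Noncentrality parameter: δ = d·√n = 0.27 × √11 = 0.8955
One-sided α = 0.01 → critical value z_{0.01} = 2.326.
Power = Φ(δ − 2.326) = Φ(-1.431) = 0.0762.
Type II error: β = 1 − power = 1 − 0.0762 = 0.9238.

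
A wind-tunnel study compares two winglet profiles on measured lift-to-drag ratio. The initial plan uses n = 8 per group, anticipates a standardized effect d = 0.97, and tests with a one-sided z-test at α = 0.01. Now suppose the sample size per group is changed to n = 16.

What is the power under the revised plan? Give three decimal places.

Power ≈ 0.662

With n = 16 per group: δ = d·√(n/2) = 0.97 × √(16/2) = 2.7436. Critical value z_{0.01} = 2.326.
Revised power = Φ(δ − 2.326) = Φ(0.417) = 0.6617.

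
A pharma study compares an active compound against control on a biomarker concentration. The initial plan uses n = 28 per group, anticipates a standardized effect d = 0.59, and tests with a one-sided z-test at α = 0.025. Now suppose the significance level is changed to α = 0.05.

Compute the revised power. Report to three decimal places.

δ = d·√(n/2) = 0.59 × √(28/2) = 2.2076 (unchanged). New critical value: z_{0.05} = 1.645.
Revised power = P(Z > 1.645 − δ) = Φ(0.563) = 0.7132.

Power ≈ 0.713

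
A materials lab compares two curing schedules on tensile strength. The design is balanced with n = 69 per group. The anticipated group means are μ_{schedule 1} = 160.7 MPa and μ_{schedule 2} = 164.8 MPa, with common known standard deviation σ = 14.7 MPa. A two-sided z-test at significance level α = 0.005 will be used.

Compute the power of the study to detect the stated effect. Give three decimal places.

Standardized effect: d = |μ_{schedule 1} − μ_{schedule 2}| / σ = |160.7 − 164.8| / 14.7 = 0.2789
Noncentrality parameter: δ = d·√(n/2) = 0.2789 × √(69/2) = 1.6382
Critical value for a two-sided test at α = 0.005: z_{α/2} = 2.807.
Power = Φ(δ − 2.807) + Φ(−δ − 2.807) = Φ(-1.169) + Φ(-4.445) = 0.1212 + 0.0000 = 0.1212.

Power ≈ 0.121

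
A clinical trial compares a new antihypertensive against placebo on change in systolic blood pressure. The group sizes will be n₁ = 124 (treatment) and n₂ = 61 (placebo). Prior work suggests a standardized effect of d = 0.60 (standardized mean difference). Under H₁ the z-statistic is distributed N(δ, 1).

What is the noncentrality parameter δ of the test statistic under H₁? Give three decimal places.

δ ≈ 3.837

δ = d / √(1/n₁ + 1/n₂) = 0.60 / √(1/124 + 1/61) = 3.8366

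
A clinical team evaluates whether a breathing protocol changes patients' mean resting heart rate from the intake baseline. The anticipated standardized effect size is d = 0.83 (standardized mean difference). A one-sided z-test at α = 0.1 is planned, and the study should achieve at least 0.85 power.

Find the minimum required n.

n = 8

For power 0.85 need Φ(δ − z_{0.1}) = 0.85, so δ = z_{0.1} + z_{0.15} = 1.282 + 1.036 = 2.318.
δ = d·√n ⇒ n = (δ/d)² = (2.318 / 0.83)² = 7.80.
Rounding up, n = 8.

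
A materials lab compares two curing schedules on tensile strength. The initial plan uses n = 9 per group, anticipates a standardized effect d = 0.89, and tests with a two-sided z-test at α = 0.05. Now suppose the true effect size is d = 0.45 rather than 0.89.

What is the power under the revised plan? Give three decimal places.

With d = 0.45: δ = d·√(n/2) = 0.45 × √(9/2) = 0.9546. Critical value z_{0.025} = 1.960.
Revised power = Φ(δ − 1.960) + Φ(−δ − 1.960) = Φ(-1.005) + Φ(-2.915) = 0.1574 + 0.0018 = 0.1591.

Power ≈ 0.159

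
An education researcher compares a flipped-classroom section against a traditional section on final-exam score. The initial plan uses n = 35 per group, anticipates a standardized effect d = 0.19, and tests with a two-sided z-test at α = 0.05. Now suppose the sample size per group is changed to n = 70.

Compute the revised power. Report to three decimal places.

With n = 70 per group: δ = d·√(n/2) = 0.19 × √(70/2) = 1.1241. Critical value z_{0.025} = 1.960.
Revised power = Φ(δ − 1.960) + Φ(−δ − 1.960) = Φ(-0.836) + Φ(-3.084) = 0.2016 + 0.0010 = 0.2026.

Power ≈ 0.203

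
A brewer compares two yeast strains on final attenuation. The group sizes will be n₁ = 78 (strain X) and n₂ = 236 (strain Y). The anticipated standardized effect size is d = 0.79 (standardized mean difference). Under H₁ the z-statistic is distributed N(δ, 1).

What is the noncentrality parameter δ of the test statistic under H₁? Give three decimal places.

δ = d / √(1/n₁ + 1/n₂) = 0.79 / √(1/78 + 1/236) = 6.0487

δ ≈ 6.049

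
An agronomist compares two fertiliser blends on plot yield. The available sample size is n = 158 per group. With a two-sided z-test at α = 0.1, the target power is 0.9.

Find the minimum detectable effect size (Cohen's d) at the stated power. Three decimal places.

Required noncentrality: δ = z_{0.05} + z_{0.10} = 1.645 + 1.282 = 2.926.
(Lower-tail contribution to power is negligible for δ > 0.)
δ = d·√(n/2) ⇒ d = δ/√(n/2) = 2.926/√(158/2) = 0.3292.

d ≈ 0.329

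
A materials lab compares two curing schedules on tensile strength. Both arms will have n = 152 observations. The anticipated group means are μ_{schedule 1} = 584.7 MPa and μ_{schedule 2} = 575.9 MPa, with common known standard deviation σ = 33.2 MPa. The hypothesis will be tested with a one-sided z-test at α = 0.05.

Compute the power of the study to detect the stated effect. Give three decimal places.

Power ≈ 0.747

Standardized effect: d = |μ_{schedule 1} − μ_{schedule 2}| / σ = |584.7 − 575.9| / 33.2 = 0.2651
Noncentrality parameter: δ = d·√(n/2) = 0.2651 × √(152/2) = 2.3107
Critical value for a one-sided test at α = 0.05: z_α = 1.645.
Power = P(Z > 1.645 − δ) = Φ(0.666) = 0.7473.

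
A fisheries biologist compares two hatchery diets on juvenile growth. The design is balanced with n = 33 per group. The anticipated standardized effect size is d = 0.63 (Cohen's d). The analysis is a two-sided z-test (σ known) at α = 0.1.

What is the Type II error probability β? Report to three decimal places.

β ≈ 0.180

Noncentrality parameter: δ = d·√(n/2) = 0.63 × √(33/2) = 2.5591
Critical value for a two-sided test at α = 0.1: z_{α/2} = 1.645.
Power = Φ(δ − 1.645) + Φ(−δ − 1.645) = Φ(0.914) + Φ(-4.204) = 0.8197 + 0.0000 = 0.8197.
Type II error: β = 1 − power = 1 − 0.8197 = 0.1803.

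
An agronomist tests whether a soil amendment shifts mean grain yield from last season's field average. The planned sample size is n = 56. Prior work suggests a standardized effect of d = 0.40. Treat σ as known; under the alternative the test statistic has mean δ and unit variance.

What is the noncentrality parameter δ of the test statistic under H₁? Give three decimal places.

The noncentrality parameter scales effect size by the design's sample-size factor: δ = d·√n = 0.40 × √56 = 2.9933

δ ≈ 2.993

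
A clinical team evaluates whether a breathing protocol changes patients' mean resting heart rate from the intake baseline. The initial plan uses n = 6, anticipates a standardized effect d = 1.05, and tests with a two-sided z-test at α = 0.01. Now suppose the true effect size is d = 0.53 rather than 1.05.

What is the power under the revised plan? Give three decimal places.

Power ≈ 0.101

With d = 0.53: δ = d·√n = 0.53 × √6 = 1.2982. Critical value z_{0.005} = 2.576.
Revised power = Φ(δ − 2.576) + Φ(−δ − 2.576) = Φ(-1.278) + Φ(-3.874) = 0.1007 + 0.0001 = 0.1007.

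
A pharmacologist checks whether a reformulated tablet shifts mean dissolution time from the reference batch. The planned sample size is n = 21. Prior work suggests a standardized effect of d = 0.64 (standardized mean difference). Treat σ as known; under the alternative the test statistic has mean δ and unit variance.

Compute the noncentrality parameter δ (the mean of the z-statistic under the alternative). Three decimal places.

δ ≈ 2.933

The noncentrality parameter scales effect size by the design's sample-size factor: δ = d·√n = 0.64 × √21 = 2.9328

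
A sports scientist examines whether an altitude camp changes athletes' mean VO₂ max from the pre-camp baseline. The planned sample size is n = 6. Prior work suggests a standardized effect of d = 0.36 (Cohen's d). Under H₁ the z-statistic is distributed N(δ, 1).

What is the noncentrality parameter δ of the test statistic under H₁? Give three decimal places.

δ ≈ 0.882

The noncentrality parameter scales effect size by the design's sample-size factor: δ = d·√n = 0.36 × √6 = 0.8818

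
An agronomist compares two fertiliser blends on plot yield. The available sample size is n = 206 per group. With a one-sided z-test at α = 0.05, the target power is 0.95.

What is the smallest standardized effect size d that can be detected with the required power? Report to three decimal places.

d ≈ 0.324

Required noncentrality: δ = z_{0.05} + z_{0.05} = 1.645 + 1.645 = 3.290.
δ = d·√(n/2) ⇒ d = δ/√(n/2) = 3.290/√(206/2) = 0.3241.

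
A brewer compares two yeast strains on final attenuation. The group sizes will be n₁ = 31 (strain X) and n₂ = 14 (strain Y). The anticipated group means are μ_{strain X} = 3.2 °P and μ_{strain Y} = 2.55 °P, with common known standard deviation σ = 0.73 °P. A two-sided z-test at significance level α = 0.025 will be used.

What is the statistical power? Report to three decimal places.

Standardized effect: d = |μ_{strain X} − μ_{strain Y}| / σ = |3.2 − 2.55| / 0.73 = 0.8904
Noncentrality parameter: δ = d / √(1/n₁ + 1/n₂) = 0.8904 / √(1/31 + 1/14) = 2.7652
Critical value for a two-sided test at α = 0.025: z_{α/2} = 2.241.
Power = Φ(δ − 2.241) + Φ(−δ − 2.241) = Φ(0.524) + Φ(-5.007) = 0.6998 + 0.0000 = 0.6998.

Power ≈ 0.700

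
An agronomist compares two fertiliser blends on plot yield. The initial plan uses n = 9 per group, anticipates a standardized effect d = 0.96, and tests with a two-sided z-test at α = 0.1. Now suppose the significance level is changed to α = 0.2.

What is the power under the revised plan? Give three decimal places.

Power ≈ 0.775

δ = d·√(n/2) = 0.96 × √(9/2) = 2.0365 (unchanged). New critical value: z_{0.1} = 1.282.
Revised power = Φ(δ − 1.282) + Φ(−δ − 1.282) = Φ(0.755) + Φ(-3.318) = 0.7749 + 0.0005 = 0.7753.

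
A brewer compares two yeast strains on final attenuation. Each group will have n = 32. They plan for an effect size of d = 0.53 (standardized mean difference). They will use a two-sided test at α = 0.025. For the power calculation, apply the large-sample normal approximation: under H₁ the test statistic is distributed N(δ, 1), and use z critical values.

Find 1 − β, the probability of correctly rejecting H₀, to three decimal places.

Noncentrality parameter: δ = d·√(n/2) = 0.53 × √(32/2) = 2.1200
Critical value for a two-sided test at α = 0.025: z_{α/2} = 2.241.
Power = Φ(δ − 2.241) + Φ(−δ − 2.241) = Φ(-0.121) + Φ(-4.361) = 0.4517 + 0.0000 = 0.4517.

Power ≈ 0.452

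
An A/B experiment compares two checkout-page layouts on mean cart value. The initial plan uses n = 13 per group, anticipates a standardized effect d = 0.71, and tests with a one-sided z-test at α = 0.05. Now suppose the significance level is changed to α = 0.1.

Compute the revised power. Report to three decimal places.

Power ≈ 0.701

δ = d·√(n/2) = 0.71 × √(13/2) = 1.8102 (unchanged). New critical value: z_{0.1} = 1.282.
Revised power = P(Z > 1.282 − δ) = Φ(0.529) = 0.7015.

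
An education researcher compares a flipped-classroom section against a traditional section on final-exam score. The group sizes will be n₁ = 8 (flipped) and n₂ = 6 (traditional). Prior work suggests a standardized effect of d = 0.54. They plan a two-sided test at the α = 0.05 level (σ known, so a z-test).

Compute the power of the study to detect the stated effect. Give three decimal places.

Power ≈ 0.170

Noncentrality parameter: δ = d / √(1/n₁ + 1/n₂) = 0.54 / √(1/8 + 1/6) = 0.9999
Two-sided α = 0.05 → critical value z_{0.025} = 1.960.
Power = Φ(δ − 1.960) + Φ(−δ − 1.960) = Φ(-0.960) + Φ(-2.960) = 0.1685 + 0.0015 = 0.1700.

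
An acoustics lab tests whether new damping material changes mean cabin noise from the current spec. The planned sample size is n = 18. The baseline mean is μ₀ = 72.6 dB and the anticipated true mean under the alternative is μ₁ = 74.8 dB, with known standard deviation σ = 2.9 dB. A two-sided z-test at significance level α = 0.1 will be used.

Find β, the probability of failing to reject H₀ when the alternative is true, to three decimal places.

Standardized effect: d = |μ₁ − μ₀| / σ = |74.8 − 72.6| / 2.9 = 0.7586
Noncentrality parameter: δ = d·√n = 0.7586 × √18 = 3.2186
Critical value for a two-sided test at α = 0.1: z_{α/2} = 1.645.
Power = Φ(δ − 1.645) + Φ(−δ − 1.645) = Φ(1.574) + Φ(-4.863) = 0.9422 + 0.0000 = 0.9422.
Type II error: β = 1 − power = 1 − 0.9422 = 0.0578.

β ≈ 0.058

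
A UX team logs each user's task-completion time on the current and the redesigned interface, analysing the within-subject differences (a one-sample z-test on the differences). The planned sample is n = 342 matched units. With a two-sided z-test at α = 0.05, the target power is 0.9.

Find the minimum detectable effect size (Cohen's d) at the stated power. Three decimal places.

Required noncentrality: δ = z_{0.025} + z_{0.10} = 1.960 + 1.282 = 3.242.
(The second rejection-region term Φ(−δ − z_{α/2}) is negligible and dropped.)
δ = d·√n ⇒ d = δ/√n = 3.242/√342 = 0.1753.

d ≈ 0.175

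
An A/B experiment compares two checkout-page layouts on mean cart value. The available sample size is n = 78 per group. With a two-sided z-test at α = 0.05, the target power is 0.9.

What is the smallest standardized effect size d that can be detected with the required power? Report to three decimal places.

d ≈ 0.519

Required noncentrality: δ = z_{0.025} + z_{0.10} = 1.960 + 1.282 = 3.242.
(The second rejection-region term Φ(−δ − z_{α/2}) is negligible and dropped.)
δ = d·√(n/2) ⇒ d = δ/√(n/2) = 3.242/√(78/2) = 0.5191.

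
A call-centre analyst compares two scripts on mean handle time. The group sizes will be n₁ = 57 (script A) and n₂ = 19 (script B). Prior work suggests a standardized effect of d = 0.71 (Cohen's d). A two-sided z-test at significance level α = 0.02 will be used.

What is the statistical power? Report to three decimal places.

Power ≈ 0.638

Noncentrality parameter: δ = d / √(1/n₁ + 1/n₂) = 0.71 / √(1/57 + 1/19) = 2.6802
Critical value for a two-sided test at α = 0.02: z_{α/2} = 2.326.
Power = Φ(δ − 2.326) + Φ(−δ − 2.326) = Φ(0.354) + Φ(-5.007) = 0.6383 + 0.0000 = 0.6383.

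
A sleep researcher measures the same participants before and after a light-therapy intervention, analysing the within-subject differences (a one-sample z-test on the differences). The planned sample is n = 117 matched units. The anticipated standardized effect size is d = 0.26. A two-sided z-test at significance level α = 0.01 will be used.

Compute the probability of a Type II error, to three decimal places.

β ≈ 0.407

Noncentrality parameter: δ = d·√n = 0.26 × √117 = 2.8123
Critical value for a two-sided test at α = 0.01: z_{α/2} = 2.576.
Power = Φ(δ − 2.576) + Φ(−δ − 2.576) = Φ(0.237) + Φ(-5.388) = 0.5935 + 0.0000 = 0.5935.
Type II error: β = 1 − power = 1 − 0.5935 = 0.4065.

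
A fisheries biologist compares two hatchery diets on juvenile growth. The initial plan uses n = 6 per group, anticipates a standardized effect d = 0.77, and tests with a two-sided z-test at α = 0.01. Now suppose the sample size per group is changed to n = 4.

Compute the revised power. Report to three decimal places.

With n = 4 per group: δ = d·√(n/2) = 0.77 × √(4/2) = 1.0889. Critical value z_{0.005} = 2.576.
Revised power = Φ(δ − 2.576) + Φ(−δ − 2.576) = Φ(-1.487) + Φ(-3.665) = 0.0685 + 0.0001 = 0.0686.

Power ≈ 0.069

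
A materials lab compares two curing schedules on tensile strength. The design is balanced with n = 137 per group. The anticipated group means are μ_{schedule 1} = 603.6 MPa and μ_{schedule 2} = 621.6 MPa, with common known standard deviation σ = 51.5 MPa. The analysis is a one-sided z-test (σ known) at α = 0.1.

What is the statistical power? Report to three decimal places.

Power ≈ 0.946

Standardized effect: d = |μ_{schedule 1} − μ_{schedule 2}| / σ = |603.6 − 621.6| / 51.5 = 0.3495
Noncentrality parameter: δ = d·√(n/2) = 0.3495 × √(137/2) = 2.8927
One-sided α = 0.1 → critical value z_{0.1} = 1.282.
Power = Φ(δ − 1.282) = Φ(1.611) = 0.9464.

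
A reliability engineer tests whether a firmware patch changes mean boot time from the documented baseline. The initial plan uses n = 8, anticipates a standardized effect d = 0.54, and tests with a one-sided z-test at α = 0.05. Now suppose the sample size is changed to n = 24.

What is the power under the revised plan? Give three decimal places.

With n = 24: δ = d·√n = 0.54 × √24 = 2.6454. Critical value z_{0.05} = 1.645.
Revised power = Φ(δ − 1.645) = Φ(1.001) = 0.8415.

Power ≈ 0.841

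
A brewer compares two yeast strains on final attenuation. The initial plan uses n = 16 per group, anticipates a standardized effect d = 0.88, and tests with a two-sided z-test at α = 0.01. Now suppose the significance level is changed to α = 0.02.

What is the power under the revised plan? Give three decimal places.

Power ≈ 0.565

δ = d·√(n/2) = 0.88 × √(16/2) = 2.4890 (unchanged). New critical value: z_{0.01} = 2.326.
Revised power = Φ(δ − 2.326) + Φ(−δ − 2.326) = Φ(0.163) + Φ(-4.815) = 0.5646 + 0.0000 = 0.5646.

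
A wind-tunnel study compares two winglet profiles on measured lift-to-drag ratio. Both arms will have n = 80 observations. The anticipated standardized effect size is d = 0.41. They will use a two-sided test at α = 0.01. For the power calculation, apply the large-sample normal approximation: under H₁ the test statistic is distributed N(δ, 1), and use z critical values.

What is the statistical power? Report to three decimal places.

Power ≈ 0.507

Noncentrality parameter: δ = d·√(n/2) = 0.41 × √(80/2) = 2.5931
Two-sided α = 0.01 → critical value z_{0.005} = 2.576.
Power = Φ(δ − 2.576) + Φ(−δ − 2.576) = Φ(0.017) + Φ(-5.169) = 0.5069 + 0.0000 = 0.5069.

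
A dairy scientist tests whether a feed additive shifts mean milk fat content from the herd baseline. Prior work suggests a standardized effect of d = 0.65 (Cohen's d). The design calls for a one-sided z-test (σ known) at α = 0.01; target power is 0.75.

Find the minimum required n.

n = 22

Set Φ(δ − 2.326) = 0.75; then δ − 2.326 = Φ⁻¹(0.75) = 0.674, giving δ = 3.001.
δ = d·√n ⇒ n = (δ/d)² = (3.001 / 0.65)² = 21.31.
Rounding up, n = 22.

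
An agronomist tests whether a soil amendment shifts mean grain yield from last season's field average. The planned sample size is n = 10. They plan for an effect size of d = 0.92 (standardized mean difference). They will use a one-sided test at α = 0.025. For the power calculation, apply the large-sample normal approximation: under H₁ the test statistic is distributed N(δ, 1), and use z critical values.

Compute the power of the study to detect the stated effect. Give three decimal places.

Power ≈ 0.829

Noncentrality parameter: δ = d·√n = 0.92 × √10 = 2.9093
Critical value for a one-sided test at α = 0.025: z_α = 1.960.
Power = P(Z > 1.960 − δ) = Φ(0.949) = 0.8288.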